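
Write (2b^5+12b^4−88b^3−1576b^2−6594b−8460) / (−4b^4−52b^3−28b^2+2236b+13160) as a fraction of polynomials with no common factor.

(−b^3+4b^2+51b+90)/(2b^2+6b−140)

Repeated division with remainder:
  2b^5+12b^4−88b^3−1576b^2−6594b−8460 = (−(1/2)b+7/2)(−4b^4−52b^3−28b^2+2236b+13160) + (80b^3−360b^2−7840b−54520)
  −4b^4−52b^3−28b^2+2236b+13160 = (−(1/20)b−7/8)(80b^3−360b^2−7840b−54520) + (−735b^2−7350b−34545)
  80b^3−360b^2−7840b−54520 = (−(16/147)b+232/147)(−735b^2−7350b−34545) + (0)
Last nonzero remainder: −735b^2−7350b−34545. Dividing through by −735 gives the monic gcd b^2+10b+47.
Cancel b^2+10b+47 from numerator and denominator to get the reduced form.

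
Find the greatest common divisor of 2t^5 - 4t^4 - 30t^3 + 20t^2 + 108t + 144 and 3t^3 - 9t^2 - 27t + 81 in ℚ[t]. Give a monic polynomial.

t^2 - 9

Apply the Euclidean algorithm:
  2t^5 - 4t^4 - 30t^3 + 20t^2 + 108t + 144 = ((2/3)t^2 + (2/3)t - 2)(3t^3 - 9t^2 - 27t + 81) + (-34t^2 + 306)
  3t^3 - 9t^2 - 27t + 81 = (-(3/34)t + 9/34)(-34t^2 + 306) + (0)
Last nonzero remainder: -34t^2 + 306. Dividing through by -34 gives the monic gcd t^2 - 9.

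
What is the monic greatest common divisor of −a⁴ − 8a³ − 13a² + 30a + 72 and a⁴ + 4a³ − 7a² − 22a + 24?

By polynomial division,
  −a⁴ − 8a³ − 13a² + 30a + 72 = (−1)(a⁴ + 4a³ − 7a² − 22a + 24) + (−4a³ − 20a² + 8a + 96)
  a⁴ + 4a³ − 7a² − 22a + 24 = (−(1/4)a + 1/4)(−4a³ − 20a² + 8a + 96) + (0)
Last nonzero remainder: −4a³ − 20a² + 8a + 96. Dividing through by −4 gives the monic gcd a³ + 5a² − 2a − 24.

a³ + 5a² − 2a − 24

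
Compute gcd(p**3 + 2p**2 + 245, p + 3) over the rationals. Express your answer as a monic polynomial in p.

1

By polynomial division,
  p**3 + 2p**2 + 245 = (p**2 − p + 3)(p + 3) + (236)
  p + 3 = ((1/236)p + 3/236)(236) + (0)
The last nonzero remainder is the constant 236, so the polynomials are coprime and gcd = 1.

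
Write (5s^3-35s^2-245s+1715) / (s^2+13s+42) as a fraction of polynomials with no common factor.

(5s^2-70s+245)/(s+6)

Euclidean algorithm in ℚ[s]:
  5s^3-35s^2-245s+1715 = (5s-100)(s^2+13s+42) + (845s+5915)
  s^2+13s+42 = ((1/845)s+6/845)(845s+5915) + (0)
Last nonzero remainder: 845s+5915. Dividing through by 845 gives the monic gcd s+7.
Cancel s+7 from numerator and denominator to get the reduced form.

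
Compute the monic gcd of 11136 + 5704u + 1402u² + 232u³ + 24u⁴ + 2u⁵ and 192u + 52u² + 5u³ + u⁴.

Repeated division with remainder:
  2u⁵ + 24u⁴ + 232u³ + 1402u² + 5704u + 11136 = (2u + 14)(u⁴ + 5u³ + 52u² + 192u) + (58u³ + 290u² + 3016u + 11136)
  u⁴ + 5u³ + 52u² + 192u = ((1/58)u)(58u³ + 290u² + 3016u + 11136) + (0)
Last nonzero remainder: 58u³ + 290u² + 3016u + 11136. Dividing through by 58 gives the monic gcd u³ + 5u² + 52u + 192.

192 + 52u + 5u² + u³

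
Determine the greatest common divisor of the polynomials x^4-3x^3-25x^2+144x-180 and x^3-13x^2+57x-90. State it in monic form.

x^2-7x+15

By polynomial division,
  x^4-3x^3-25x^2+144x-180 = (x+10)(x^3-13x^2+57x-90) + (48x^2-336x+720)
  x^3-13x^2+57x-90 = ((1/48)x-1/8)(48x^2-336x+720) + (0)
Last nonzero remainder: 48x^2-336x+720. Dividing through by 48 gives the monic gcd x^2-7x+15.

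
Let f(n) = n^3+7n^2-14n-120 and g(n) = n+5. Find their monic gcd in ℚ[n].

n+5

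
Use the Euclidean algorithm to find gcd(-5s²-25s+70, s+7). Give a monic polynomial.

Apply the Euclidean algorithm:
  -5s²-25s+70 = (-5s+10)(s+7) + (0)
The last nonzero remainder s+7 is already monic.

s+7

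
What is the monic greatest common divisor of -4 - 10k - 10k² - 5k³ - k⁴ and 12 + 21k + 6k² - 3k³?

1 + k

Apply the Euclidean algorithm:
  -k⁴ - 5k³ - 10k² - 10k - 4 = ((1/3)k + 7/3)(-3k³ + 6k² + 21k + 12) + (-31k² - 63k - 32)
  -3k³ + 6k² + 21k + 12 = ((3/31)k - 375/961)(-31k² - 63k - 32) + (-(468/961)k - 468/961)
  -31k² - 63k - 32 = ((29791/468)k + 7688/117)(-(468/961)k - 468/961) + (0)
Last nonzero remainder: -(468/961)k - 468/961. Dividing through by -468/961 gives the monic gcd k + 1.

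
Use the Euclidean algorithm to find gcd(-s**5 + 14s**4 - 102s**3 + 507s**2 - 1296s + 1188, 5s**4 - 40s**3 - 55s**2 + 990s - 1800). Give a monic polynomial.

Euclidean algorithm in ℚ[s]:
  -s**5 + 14s**4 - 102s**3 + 507s**2 - 1296s + 1188 = (-(1/5)s + 6/5)(5s**4 - 40s**3 - 55s**2 + 990s - 1800) + (-65s**3 + 771s**2 - 2844s + 3348)
  5s**4 - 40s**3 - 55s**2 + 990s - 1800 = (-(1/13)s - 251/845)(-65s**3 + 771s**2 - 2844s + 3348) + (-(37814/845)s**2 + (340326/845)s - 680652/845)
  -65s**3 + 771s**2 - 2844s + 3348 = ((54925/37814)s - 78585/18907)(-(37814/845)s**2 + (340326/845)s - 680652/845) + (0)
Last nonzero remainder: -(37814/845)s**2 + (340326/845)s - 680652/845. Dividing through by -37814/845 gives the monic gcd s**2 - 9s + 18.

s**2 - 9s + 18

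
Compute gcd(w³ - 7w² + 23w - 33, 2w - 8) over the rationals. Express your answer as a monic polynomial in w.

By polynomial division,
  w³ - 7w² + 23w - 33 = ((1/2)w² - (3/2)w + 11/2)(2w - 8) + (11)
  2w - 8 = ((2/11)w - 8/11)(11) + (0)
The last nonzero remainder is the constant 11, so the polynomials are coprime and gcd = 1.

1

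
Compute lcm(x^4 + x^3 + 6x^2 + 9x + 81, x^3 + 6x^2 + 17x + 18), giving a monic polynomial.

By polynomial division,
  x^4 + x^3 + 6x^2 + 9x + 81 = (x − 5)(x^3 + 6x^2 + 17x + 18) + (19x^2 + 76x + 171)
  x^3 + 6x^2 + 17x + 18 = ((1/19)x + 2/19)(19x^2 + 76x + 171) + (0)
Last nonzero remainder: 19x^2 + 76x + 171. Dividing through by 19 gives the monic gcd x^2 + 4x + 9.
Then lcm(f, g) = f·g / gcd(f, g); expanding and making the result monic gives the answer.

x^5 + 3x^4 + 8x^3 + 21x^2 + 99x + 162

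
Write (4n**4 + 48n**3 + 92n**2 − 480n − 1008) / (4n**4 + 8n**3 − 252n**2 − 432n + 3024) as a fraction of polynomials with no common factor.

(n**2 + 9n + 14)/(n**2 − n − 42)

Apply the Euclidean algorithm:
  4n**4 + 48n**3 + 92n**2 − 480n − 1008 = (4n**4 + 8n**3 − 252n**2 − 432n + 3024) + (40n**3 + 344n**2 − 48n − 4032)
  4n**4 + 8n**3 − 252n**2 − 432n + 3024 = ((1/10)n − 33/50)(40n**3 + 344n**2 − 48n − 4032) + (−(504/25)n**2 − (1512/25)n + 9072/25)
  40n**3 + 344n**2 − 48n − 4032 = (−(125/63)n − 100/9)(−(504/25)n**2 − (1512/25)n + 9072/25) + (0)
Last nonzero remainder: −(504/25)n**2 − (1512/25)n + 9072/25. Dividing through by −504/25 gives the monic gcd n**2 + 3n − 18.
Cancel n**2 + 3n − 18 from numerator and denominator to get the reduced form.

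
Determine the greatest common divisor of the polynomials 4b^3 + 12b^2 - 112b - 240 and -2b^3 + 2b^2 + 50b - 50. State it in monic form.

Euclidean algorithm in ℚ[b]:
  4b^3 + 12b^2 - 112b - 240 = (-2)(-2b^3 + 2b^2 + 50b - 50) + (16b^2 - 12b - 340)
  -2b^3 + 2b^2 + 50b - 50 = (-(1/8)b + 1/32)(16b^2 - 12b - 340) + ((63/8)b - 315/8)
  16b^2 - 12b - 340 = ((128/63)b + 544/63)((63/8)b - 315/8) + (0)
Last nonzero remainder: (63/8)b - 315/8. Dividing through by 63/8 gives the monic gcd b - 5.

b - 5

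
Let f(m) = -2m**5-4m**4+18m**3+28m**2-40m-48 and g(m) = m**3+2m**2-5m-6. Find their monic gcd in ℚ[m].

m**3+2m**2-5m-6

Repeated division with remainder:
  -2m**5-4m**4+18m**3+28m**2-40m-48 = (-2m**2+8)(m**3+2m**2-5m-6) + (0)
The last nonzero remainder m**3+2m**2-5m-6 is already monic.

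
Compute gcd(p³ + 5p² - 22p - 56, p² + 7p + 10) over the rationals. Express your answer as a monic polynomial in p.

Apply the Euclidean algorithm:
  p³ + 5p² - 22p - 56 = (p - 2)(p² + 7p + 10) + (-18p - 36)
  p² + 7p + 10 = (-(1/18)p - 5/18)(-18p - 36) + (0)
Last nonzero remainder: -18p - 36. Dividing through by -18 gives the monic gcd p + 2.

p + 2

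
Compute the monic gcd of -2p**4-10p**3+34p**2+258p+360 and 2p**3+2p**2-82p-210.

p+3

Euclidean algorithm in ℚ[p]:
  -2p**4-10p**3+34p**2+258p+360 = (-p-4)(2p**3+2p**2-82p-210) + (-40p**2-280p-480)
  2p**3+2p**2-82p-210 = (-(1/20)p+3/10)(-40p**2-280p-480) + (-22p-66)
  -40p**2-280p-480 = ((20/11)p+80/11)(-22p-66) + (0)
Last nonzero remainder: -22p-66. Dividing through by -22 gives the monic gcd p+3.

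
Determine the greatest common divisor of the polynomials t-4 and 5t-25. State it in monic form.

1

Repeated division with remainder:
  t-4 = (1/5)(5t-25) + (1)
  5t-25 = (5t-25)(1) + (0)
The last nonzero remainder is the constant 1, so the polynomials are coprime and gcd = 1.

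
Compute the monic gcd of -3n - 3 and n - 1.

By polynomial division,
  -3n - 3 = (-3)(n - 1) + (-6)
  n - 1 = (-(1/6)n + 1/6)(-6) + (0)
The last nonzero remainder is the constant -6, so the polynomials are coprime and gcd = 1.

1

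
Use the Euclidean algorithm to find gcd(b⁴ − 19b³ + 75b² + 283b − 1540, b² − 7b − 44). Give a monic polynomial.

b² − 7b − 44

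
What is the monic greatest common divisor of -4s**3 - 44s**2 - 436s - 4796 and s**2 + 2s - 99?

s + 11

Euclidean algorithm in ℚ[s]:
  -4s**3 - 44s**2 - 436s - 4796 = (-4s - 36)(s**2 + 2s - 99) + (-760s - 8360)
  s**2 + 2s - 99 = (-(1/760)s + 9/760)(-760s - 8360) + (0)
Last nonzero remainder: -760s - 8360. Dividing through by -760 gives the monic gcd s + 11.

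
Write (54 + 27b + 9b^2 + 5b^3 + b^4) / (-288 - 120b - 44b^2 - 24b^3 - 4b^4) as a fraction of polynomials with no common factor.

Repeated division with remainder:
  b^4 + 5b^3 + 9b^2 + 27b + 54 = (-1/4)(-4b^4 - 24b^3 - 44b^2 - 120b - 288) + (-b^3 - 2b^2 - 3b - 18)
  -4b^4 - 24b^3 - 44b^2 - 120b - 288 = (4b + 16)(-b^3 - 2b^2 - 3b - 18) + (0)
Last nonzero remainder: -b^3 - 2b^2 - 3b - 18. Dividing through by -1 gives the monic gcd b^3 + 2b^2 + 3b + 18.
Cancel b^3 + 2b^2 + 3b + 18 from numerator and denominator to get the reduced form.

(-3 - b)/(16 + 4b)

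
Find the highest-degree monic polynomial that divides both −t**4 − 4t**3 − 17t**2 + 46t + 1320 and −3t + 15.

t − 5

By polynomial division,
  −t**4 − 4t**3 − 17t**2 + 46t + 1320 = ((1/3)t**3 + 3t**2 + (62/3)t + 88)(−3t + 15) + (0)
Last nonzero remainder: −3t + 15. Dividing through by −3 gives the monic gcd t − 5.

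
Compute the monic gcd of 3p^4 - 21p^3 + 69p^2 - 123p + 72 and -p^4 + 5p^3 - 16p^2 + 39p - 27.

Euclidean algorithm in ℚ[p]:
  3p^4 - 21p^3 + 69p^2 - 123p + 72 = (-3)(-p^4 + 5p^3 - 16p^2 + 39p - 27) + (-6p^3 + 21p^2 - 6p - 9)
  -p^4 + 5p^3 - 16p^2 + 39p - 27 = ((1/6)p - 1/4)(-6p^3 + 21p^2 - 6p - 9) + (-(39/4)p^2 + 39p - 117/4)
  -6p^3 + 21p^2 - 6p - 9 = ((8/13)p + 4/13)(-(39/4)p^2 + 39p - 117/4) + (0)
Last nonzero remainder: -(39/4)p^2 + 39p - 117/4. Dividing through by -39/4 gives the monic gcd p^2 - 4p + 3.

p^2 - 4p + 3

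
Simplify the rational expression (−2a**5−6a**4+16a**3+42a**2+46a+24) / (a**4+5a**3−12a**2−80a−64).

(−2a**3+4a**2+4a+6)/(a**2−16)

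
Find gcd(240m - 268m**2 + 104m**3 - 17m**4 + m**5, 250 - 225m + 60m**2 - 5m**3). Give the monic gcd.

10 - 7m + m**2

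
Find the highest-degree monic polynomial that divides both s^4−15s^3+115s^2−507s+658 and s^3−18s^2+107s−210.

s−7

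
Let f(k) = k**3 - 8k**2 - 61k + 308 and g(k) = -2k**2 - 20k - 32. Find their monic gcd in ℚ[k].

Repeated division with remainder:
  k**3 - 8k**2 - 61k + 308 = (-(1/2)k + 9)(-2k**2 - 20k - 32) + (103k + 596)
  -2k**2 - 20k - 32 = (-(2/103)k - 868/10609)(103k + 596) + (177840/10609)
  103k + 596 = ((1092727/177840)k + 1580741/44460)(177840/10609) + (0)
The last nonzero remainder is the constant 177840/10609, so the polynomials are coprime and gcd = 1.

1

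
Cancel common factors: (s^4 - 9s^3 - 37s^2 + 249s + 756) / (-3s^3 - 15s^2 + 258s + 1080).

Apply the Euclidean algorithm:
  s^4 - 9s^3 - 37s^2 + 249s + 756 = (-(1/3)s + 14/3)(-3s^3 - 15s^2 + 258s + 1080) + (119s^2 - 595s - 4284)
  -3s^3 - 15s^2 + 258s + 1080 = (-(3/119)s - 30/119)(119s^2 - 595s - 4284) + (0)
Last nonzero remainder: 119s^2 - 595s - 4284. Dividing through by 119 gives the monic gcd s^2 - 5s - 36.
Cancel s^2 - 5s - 36 from numerator and denominator to get the reduced form.

(-s^2 + 4s + 21)/(3s + 30)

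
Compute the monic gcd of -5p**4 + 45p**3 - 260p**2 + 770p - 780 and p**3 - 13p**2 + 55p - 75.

p - 3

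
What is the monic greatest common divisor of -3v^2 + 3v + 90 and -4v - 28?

Euclidean algorithm in ℚ[v]:
  -3v^2 + 3v + 90 = ((3/4)v - 6)(-4v - 28) + (-78)
  -4v - 28 = ((2/39)v + 14/39)(-78) + (0)
The last nonzero remainder is the constant -78, so the polynomials are coprime and gcd = 1.

1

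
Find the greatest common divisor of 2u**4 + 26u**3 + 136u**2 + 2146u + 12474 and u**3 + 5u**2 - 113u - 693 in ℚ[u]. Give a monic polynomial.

u + 7

Repeated division with remainder:
  2u**4 + 26u**3 + 136u**2 + 2146u + 12474 = (2u + 16)(u**3 + 5u**2 - 113u - 693) + (282u**2 + 5340u + 23562)
  u**3 + 5u**2 - 113u - 693 = ((1/282)u - 655/13254)(282u**2 + 5340u + 23562) + ((148764/2209)u + 1041348/2209)
  282u**2 + 5340u + 23562 = ((103823/24794)u + 112659/2254)((148764/2209)u + 1041348/2209) + (0)
Last nonzero remainder: (148764/2209)u + 1041348/2209. Dividing through by 148764/2209 gives the monic gcd u + 7.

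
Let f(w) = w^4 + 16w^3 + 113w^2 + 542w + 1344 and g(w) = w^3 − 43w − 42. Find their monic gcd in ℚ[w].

w + 6

Repeated division with remainder:
  w^4 + 16w^3 + 113w^2 + 542w + 1344 = (w + 16)(w^3 − 43w − 42) + (156w^2 + 1272w + 2016)
  w^3 − 43w − 42 = ((1/156)w − 53/1014)(156w^2 + 1272w + 2016) + ((1785/169)w + 10710/169)
  156w^2 + 1272w + 2016 = ((8788/595)w + 2704/85)((1785/169)w + 10710/169) + (0)
Last nonzero remainder: (1785/169)w + 10710/169. Dividing through by 1785/169 gives the monic gcd w + 6.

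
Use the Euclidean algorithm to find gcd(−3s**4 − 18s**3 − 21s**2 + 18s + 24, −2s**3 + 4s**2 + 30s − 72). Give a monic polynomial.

Apply the Euclidean algorithm:
  −3s**4 − 18s**3 − 21s**2 + 18s + 24 = ((3/2)s + 12)(−2s**3 + 4s**2 + 30s − 72) + (−114s**2 − 234s + 888)
  −2s**3 + 4s**2 + 30s − 72 = ((1/57)s − 77/1083)(−114s**2 − 234s + 888) + (−(800/361)s − 3200/361)
  −114s**2 − 234s + 888 = ((20577/400)s − 40071/400)(−(800/361)s − 3200/361) + (0)
Last nonzero remainder: −(800/361)s − 3200/361. Dividing through by −800/361 gives the monic gcd s + 4.

s + 4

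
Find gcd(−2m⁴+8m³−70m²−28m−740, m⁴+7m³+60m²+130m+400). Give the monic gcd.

Apply the Euclidean algorithm:
  −2m⁴+8m³−70m²−28m−740 = (−2)(m⁴+7m³+60m²+130m+400) + (22m³+50m²+232m+60)
  m⁴+7m³+60m²+130m+400 = ((1/22)m+26/121)(22m³+50m²+232m+60) + ((4684/121)m²+(9368/121)m+46840/121)
  22m³+50m²+232m+60 = ((1331/2342)m+363/2342)((4684/121)m²+(9368/121)m+46840/121) + (0)
Last nonzero remainder: (4684/121)m²+(9368/121)m+46840/121. Dividing through by 4684/121 gives the monic gcd m²+2m+10.

m²+2m+10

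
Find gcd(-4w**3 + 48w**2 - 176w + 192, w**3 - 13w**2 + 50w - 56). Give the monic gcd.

w**2 - 6w + 8

By polynomial division,
  -4w**3 + 48w**2 - 176w + 192 = (-4)(w**3 - 13w**2 + 50w - 56) + (-4w**2 + 24w - 32)
  w**3 - 13w**2 + 50w - 56 = (-(1/4)w + 7/4)(-4w**2 + 24w - 32) + (0)
Last nonzero remainder: -4w**2 + 24w - 32. Dividing through by -4 gives the monic gcd w**2 - 6w + 8.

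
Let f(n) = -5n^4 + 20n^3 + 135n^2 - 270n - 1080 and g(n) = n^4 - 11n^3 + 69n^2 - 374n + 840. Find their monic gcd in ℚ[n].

n^2 - 10n + 24

Apply the Euclidean algorithm:
  -5n^4 + 20n^3 + 135n^2 - 270n - 1080 = (-5)(n^4 - 11n^3 + 69n^2 - 374n + 840) + (-35n^3 + 480n^2 - 2140n + 3120)
  n^4 - 11n^3 + 69n^2 - 374n + 840 = (-(1/35)n - 19/245)(-35n^3 + 480n^2 - 2140n + 3120) + ((2209/49)n^2 - (22090/49)n + 53016/49)
  -35n^3 + 480n^2 - 2140n + 3120 = (-(1715/2209)n + 6370/2209)((2209/49)n^2 - (22090/49)n + 53016/49) + (0)
Last nonzero remainder: (2209/49)n^2 - (22090/49)n + 53016/49. Dividing through by 2209/49 gives the monic gcd n^2 - 10n + 24.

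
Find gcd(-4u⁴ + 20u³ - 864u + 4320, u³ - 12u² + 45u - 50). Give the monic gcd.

Repeated division with remainder:
  -4u⁴ + 20u³ - 864u + 4320 = (-4u - 28)(u³ - 12u² + 45u - 50) + (-156u² + 196u + 2920)
  u³ - 12u² + 45u - 50 = (-(1/156)u + 419/6084)(-156u² + 196u + 2920) + ((76384/1521)u - 381920/1521)
  -156u² + 196u + 2920 = (-(59319/19096)u - 111033/9548)((76384/1521)u - 381920/1521) + (0)
Last nonzero remainder: (76384/1521)u - 381920/1521. Dividing through by 76384/1521 gives the monic gcd u - 5.

u - 5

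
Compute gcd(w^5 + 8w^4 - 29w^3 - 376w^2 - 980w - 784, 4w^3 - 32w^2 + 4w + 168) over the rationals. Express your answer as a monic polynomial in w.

Apply the Euclidean algorithm:
  w^5 + 8w^4 - 29w^3 - 376w^2 - 980w - 784 = ((1/4)w^2 + 4w + 49/2)(4w^3 - 32w^2 + 4w + 168) + (350w^2 - 1750w - 4900)
  4w^3 - 32w^2 + 4w + 168 = ((2/175)w - 6/175)(350w^2 - 1750w - 4900) + (0)
Last nonzero remainder: 350w^2 - 1750w - 4900. Dividing through by 350 gives the monic gcd w^2 - 5w - 14.

w^2 - 5w - 14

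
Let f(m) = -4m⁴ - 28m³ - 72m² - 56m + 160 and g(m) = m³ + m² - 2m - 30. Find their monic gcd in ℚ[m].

m² + 4m + 10

By polynomial division,
  -4m⁴ - 28m³ - 72m² - 56m + 160 = (-4m - 24)(m³ + m² - 2m - 30) + (-56m² - 224m - 560)
  m³ + m² - 2m - 30 = (-(1/56)m + 3/56)(-56m² - 224m - 560) + (0)
Last nonzero remainder: -56m² - 224m - 560. Dividing through by -56 gives the monic gcd m² + 4m + 10.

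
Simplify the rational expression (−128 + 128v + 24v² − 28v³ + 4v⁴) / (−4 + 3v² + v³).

(64 − 32v + 4v²)/(2 + v)

Euclidean algorithm in ℚ[v]:
  4v⁴ − 28v³ + 24v² + 128v − 128 = (4v − 40)(v³ + 3v² − 4) + (144v² + 144v − 288)
  v³ + 3v² − 4 = ((1/144)v + 1/72)(144v² + 144v − 288) + (0)
Last nonzero remainder: 144v² + 144v − 288. Dividing through by 144 gives the monic gcd v² + v − 2.
Cancel v² + v − 2 from numerator and denominator to get the reduced form.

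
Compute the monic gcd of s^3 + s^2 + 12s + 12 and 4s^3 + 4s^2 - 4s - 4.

Apply the Euclidean algorithm:
  s^3 + s^2 + 12s + 12 = (1/4)(4s^3 + 4s^2 - 4s - 4) + (13s + 13)
  4s^3 + 4s^2 - 4s - 4 = ((4/13)s^2 - 4/13)(13s + 13) + (0)
Last nonzero remainder: 13s + 13. Dividing through by 13 gives the monic gcd s + 1.

s + 1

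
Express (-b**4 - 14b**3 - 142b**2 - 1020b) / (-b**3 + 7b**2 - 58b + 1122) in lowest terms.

(b**2 + 10b)/(b - 11)

Repeated division with remainder:
  -b**4 - 14b**3 - 142b**2 - 1020b = (b + 21)(-b**3 + 7b**2 - 58b + 1122) + (-231b**2 - 924b - 23562)
  -b**3 + 7b**2 - 58b + 1122 = ((1/231)b - 1/21)(-231b**2 - 924b - 23562) + (0)
Last nonzero remainder: -231b**2 - 924b - 23562. Dividing through by -231 gives the monic gcd b**2 + 4b + 102.
Cancel b**2 + 4b + 102 from numerator and denominator to get the reduced form.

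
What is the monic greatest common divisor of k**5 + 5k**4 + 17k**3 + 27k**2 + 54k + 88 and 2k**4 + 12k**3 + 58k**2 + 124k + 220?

Euclidean algorithm in ℚ[k]:
  k**5 + 5k**4 + 17k**3 + 27k**2 + 54k + 88 = ((1/2)k - 1/2)(2k**4 + 12k**3 + 58k**2 + 124k + 220) + (-6k**3 - 6k**2 + 6k + 198)
  2k**4 + 12k**3 + 58k**2 + 124k + 220 = (-(1/3)k - 5/3)(-6k**3 - 6k**2 + 6k + 198) + (50k**2 + 200k + 550)
  -6k**3 - 6k**2 + 6k + 198 = (-(3/25)k + 9/25)(50k**2 + 200k + 550) + (0)
Last nonzero remainder: 50k**2 + 200k + 550. Dividing through by 50 gives the monic gcd k**2 + 4k + 11.

k**2 + 4k + 11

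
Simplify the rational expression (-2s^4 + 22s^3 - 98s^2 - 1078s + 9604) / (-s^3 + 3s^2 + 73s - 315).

By polynomial division,
  -2s^4 + 22s^3 - 98s^2 - 1078s + 9604 = (2s - 16)(-s^3 + 3s^2 + 73s - 315) + (-196s^2 + 720s + 4564)
  -s^3 + 3s^2 + 73s - 315 = ((1/196)s + 33/9604)(-196s^2 + 720s + 4564) + ((113424/2401)s - 113424/343)
  -196s^2 + 720s + 4564 = (-(117649/28356)s - 391363/28356)((113424/2401)s - 113424/343) + (0)
Last nonzero remainder: (113424/2401)s - 113424/343. Dividing through by 113424/2401 gives the monic gcd s - 7.
Cancel s - 7 from numerator and denominator to get the reduced form.

(2s^3 - 8s^2 + 42s + 1372)/(s^2 + 4s - 45)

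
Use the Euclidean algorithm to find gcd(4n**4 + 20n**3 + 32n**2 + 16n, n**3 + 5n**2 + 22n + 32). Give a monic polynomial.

n + 2

Euclidean algorithm in ℚ[n]:
  4n**4 + 20n**3 + 32n**2 + 16n = (4n)(n**3 + 5n**2 + 22n + 32) + (-56n**2 - 112n)
  n**3 + 5n**2 + 22n + 32 = (-(1/56)n - 3/56)(-56n**2 - 112n) + (16n + 32)
  -56n**2 - 112n = (-(7/2)n)(16n + 32) + (0)
Last nonzero remainder: 16n + 32. Dividing through by 16 gives the monic gcd n + 2.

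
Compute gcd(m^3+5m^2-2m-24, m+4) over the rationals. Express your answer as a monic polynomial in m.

m+4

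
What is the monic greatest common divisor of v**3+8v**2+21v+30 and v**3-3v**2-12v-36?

v**2+3v+6

Repeated division with remainder:
  v**3+8v**2+21v+30 = (v**3-3v**2-12v-36) + (11v**2+33v+66)
  v**3-3v**2-12v-36 = ((1/11)v-6/11)(11v**2+33v+66) + (0)
Last nonzero remainder: 11v**2+33v+66. Dividing through by 11 gives the monic gcd v**2+3v+6.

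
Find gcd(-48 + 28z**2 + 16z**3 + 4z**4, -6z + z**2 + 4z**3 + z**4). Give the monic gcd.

By polynomial division,
  4z**4 + 16z**3 + 28z**2 - 48 = (4)(z**4 + 4z**3 + z**2 - 6z) + (24z**2 + 24z - 48)
  z**4 + 4z**3 + z**2 - 6z = ((1/24)z**2 + (1/8)z)(24z**2 + 24z - 48) + (0)
Last nonzero remainder: 24z**2 + 24z - 48. Dividing through by 24 gives the monic gcd z**2 + z - 2.

-2 + z + z**2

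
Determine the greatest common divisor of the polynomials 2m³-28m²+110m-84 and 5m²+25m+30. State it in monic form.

Euclidean algorithm in ℚ[m]:
  2m³-28m²+110m-84 = ((2/5)m-38/5)(5m²+25m+30) + (288m+144)
  5m²+25m+30 = ((5/288)m+5/64)(288m+144) + (75/4)
  288m+144 = ((384/25)m+192/25)(75/4) + (0)
The last nonzero remainder is the constant 75/4, so the polynomials are coprime and gcd = 1.

1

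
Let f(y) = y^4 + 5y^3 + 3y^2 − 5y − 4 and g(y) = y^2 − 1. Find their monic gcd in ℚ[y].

y^2 − 1

By polynomial division,
  y^4 + 5y^3 + 3y^2 − 5y − 4 = (y^2 + 5y + 4)(y^2 − 1) + (0)
The last nonzero remainder y^2 − 1 is already monic.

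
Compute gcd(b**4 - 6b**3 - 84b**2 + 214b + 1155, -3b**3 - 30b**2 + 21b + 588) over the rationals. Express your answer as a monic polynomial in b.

Apply the Euclidean algorithm:
  b**4 - 6b**3 - 84b**2 + 214b + 1155 = (-(1/3)b + 16/3)(-3b**3 - 30b**2 + 21b + 588) + (83b**2 + 298b - 1981)
  -3b**3 - 30b**2 + 21b + 588 = (-(3/83)b - 1596/6889)(83b**2 + 298b - 1981) + ((127008/6889)b + 889056/6889)
  83b**2 + 298b - 1981 = ((571787/127008)b - 1949587/127008)((127008/6889)b + 889056/6889) + (0)
Last nonzero remainder: (127008/6889)b + 889056/6889. Dividing through by 127008/6889 gives the monic gcd b + 7.

b + 7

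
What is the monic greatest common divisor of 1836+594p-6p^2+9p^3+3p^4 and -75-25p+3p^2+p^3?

By polynomial division,
  3p^4+9p^3-6p^2+594p+1836 = (3p)(p^3+3p^2-25p-75) + (69p^2+819p+1836)
  p^3+3p^2-25p-75 = ((1/69)p-68/529)(69p^2+819p+1836) + ((28391/529)p+85173/529)
  69p^2+819p+1836 = ((36501/28391)p+323748/28391)((28391/529)p+85173/529) + (0)
Last nonzero remainder: (28391/529)p+85173/529. Dividing through by 28391/529 gives the monic gcd p+3.

3+p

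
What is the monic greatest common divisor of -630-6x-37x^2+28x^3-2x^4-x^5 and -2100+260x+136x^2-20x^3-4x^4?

Repeated division with remainder:
  -x^5-2x^4+28x^3-37x^2-6x-630 = ((1/4)x-3/4)(-4x^4-20x^3+136x^2+260x-2100) + (-21x^3+714x-2205)
  -4x^4-20x^3+136x^2+260x-2100 = ((4/21)x+20/21)(-21x^3+714x-2205) + (0)
Last nonzero remainder: -21x^3+714x-2205. Dividing through by -21 gives the monic gcd x^3-34x+105.

105-34x+x^3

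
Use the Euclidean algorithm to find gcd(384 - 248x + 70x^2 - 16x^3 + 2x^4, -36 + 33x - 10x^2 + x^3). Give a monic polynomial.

Apply the Euclidean algorithm:
  2x^4 - 16x^3 + 70x^2 - 248x + 384 = (2x + 4)(x^3 - 10x^2 + 33x - 36) + (44x^2 - 308x + 528)
  x^3 - 10x^2 + 33x - 36 = ((1/44)x - 3/44)(44x^2 - 308x + 528) + (0)
Last nonzero remainder: 44x^2 - 308x + 528. Dividing through by 44 gives the monic gcd x^2 - 7x + 12.

12 - 7x + x^2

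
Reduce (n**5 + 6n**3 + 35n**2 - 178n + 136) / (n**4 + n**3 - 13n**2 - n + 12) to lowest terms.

By polynomial division,
  n**5 + 6n**3 + 35n**2 - 178n + 136 = (n - 1)(n**4 + n**3 - 13n**2 - n + 12) + (20n**3 + 23n**2 - 191n + 148)
  n**4 + n**3 - 13n**2 - n + 12 = ((1/20)n - 3/400)(20n**3 + 23n**2 - 191n + 148) + (-(1311/400)n**2 - (3933/400)n + 1311/100)
  20n**3 + 23n**2 - 191n + 148 = (-(8000/1311)n + 14800/1311)(-(1311/400)n**2 - (3933/400)n + 1311/100) + (0)
Last nonzero remainder: -(1311/400)n**2 - (3933/400)n + 1311/100. Dividing through by -1311/400 gives the monic gcd n**2 + 3n - 4.
Cancel n**2 + 3n - 4 from numerator and denominator to get the reduced form.

(n**3 - 3n**2 + 19n - 34)/(n**2 - 2n - 3)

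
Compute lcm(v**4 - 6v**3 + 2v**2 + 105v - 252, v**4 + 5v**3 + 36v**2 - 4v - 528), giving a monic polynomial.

Apply the Euclidean algorithm:
  v**4 - 6v**3 + 2v**2 + 105v - 252 = (v**4 + 5v**3 + 36v**2 - 4v - 528) + (-11v**3 - 34v**2 + 109v + 276)
  v**4 + 5v**3 + 36v**2 - 4v - 528 = (-(1/11)v - 21/121)(-11v**3 - 34v**2 + 109v + 276) + ((4841/121)v**2 + (4841/121)v - 58092/121)
  -11v**3 - 34v**2 + 109v + 276 = (-(1331/4841)v - 2783/4841)((4841/121)v**2 + (4841/121)v - 58092/121) + (0)
Last nonzero remainder: (4841/121)v**2 + (4841/121)v - 58092/121. Dividing through by 4841/121 gives the monic gcd v**2 + v - 12.
Then lcm(f, g) = f·g / gcd(f, g); expanding and making the result monic gives the answer.

v**6 - 2v**5 + 22v**4 - 151v**3 + 256v**2 + 3612v - 11088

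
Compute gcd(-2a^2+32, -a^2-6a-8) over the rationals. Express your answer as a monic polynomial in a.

a+4

By polynomial division,
  -2a^2+32 = (2)(-a^2-6a-8) + (12a+48)
  -a^2-6a-8 = (-(1/12)a-1/6)(12a+48) + (0)
Last nonzero remainder: 12a+48. Dividing through by 12 gives the monic gcd a+4.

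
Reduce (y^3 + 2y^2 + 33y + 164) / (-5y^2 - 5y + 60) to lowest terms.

(-y^2 + 2y - 41)/(5y - 15)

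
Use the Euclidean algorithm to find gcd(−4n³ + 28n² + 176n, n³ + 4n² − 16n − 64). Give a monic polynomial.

Repeated division with remainder:
  −4n³ + 28n² + 176n = (−4)(n³ + 4n² − 16n − 64) + (44n² + 112n − 256)
  n³ + 4n² − 16n − 64 = ((1/44)n + 4/121)(44n² + 112n − 256) + (−(1680/121)n − 6720/121)
  44n² + 112n − 256 = (−(1331/420)n + 484/105)(−(1680/121)n − 6720/121) + (0)
Last nonzero remainder: −(1680/121)n − 6720/121. Dividing through by −1680/121 gives the monic gcd n + 4.

n + 4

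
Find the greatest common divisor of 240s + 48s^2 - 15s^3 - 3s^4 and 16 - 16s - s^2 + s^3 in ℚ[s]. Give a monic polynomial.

-16 + s^2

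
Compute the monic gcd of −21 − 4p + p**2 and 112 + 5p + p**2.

By polynomial division,
  p**2 − 4p − 21 = (p**2 + 5p + 112) + (−9p − 133)
  p**2 + 5p + 112 = (−(1/9)p + 88/81)(−9p − 133) + (20776/81)
  −9p − 133 = (−(729/20776)p − 1539/2968)(20776/81) + (0)
The last nonzero remainder is the constant 20776/81, so the polynomials are coprime and gcd = 1.

1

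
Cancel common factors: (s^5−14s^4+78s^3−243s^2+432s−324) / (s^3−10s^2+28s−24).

Euclidean algorithm in ℚ[s]:
  s^5−14s^4+78s^3−243s^2+432s−324 = (s^2−4s+10)(s^3−10s^2+28s−24) + (−7s^2+56s−84)
  s^3−10s^2+28s−24 = (−(1/7)s+2/7)(−7s^2+56s−84) + (0)
Last nonzero remainder: −7s^2+56s−84. Dividing through by −7 gives the monic gcd s^2−8s+12.
Cancel s^2−8s+12 from numerator and denominator to get the reduced form.

(s^3−6s^2+18s−27)/(s−2)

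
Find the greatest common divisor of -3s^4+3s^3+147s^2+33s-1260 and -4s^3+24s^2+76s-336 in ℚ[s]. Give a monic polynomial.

Repeated division with remainder:
  -3s^4+3s^3+147s^2+33s-1260 = ((3/4)s+15/4)(-4s^3+24s^2+76s-336) + (0)
Last nonzero remainder: -4s^3+24s^2+76s-336. Dividing through by -4 gives the monic gcd s^3-6s^2-19s+84.

s^3-6s^2-19s+84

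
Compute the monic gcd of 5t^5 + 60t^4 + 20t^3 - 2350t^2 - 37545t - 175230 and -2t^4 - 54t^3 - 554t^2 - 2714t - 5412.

t^2 + 17t + 66

By polynomial division,
  5t^5 + 60t^4 + 20t^3 - 2350t^2 - 37545t - 175230 = (-(5/2)t + 75/2)(-2t^4 - 54t^3 - 554t^2 - 2714t - 5412) + (660t^3 + 11640t^2 + 50700t + 27720)
  -2t^4 - 54t^3 - 554t^2 - 2714t - 5412 = (-(1/330)t - 103/3630)(660t^3 + 11640t^2 + 50700t + 27720) + (-(8480/121)t^2 - (144160/121)t - 50880/11)
  660t^3 + 11640t^2 + 50700t + 27720 = (-(3993/424)t - 2541/424)(-(8480/121)t^2 - (144160/121)t - 50880/11) + (0)
Last nonzero remainder: -(8480/121)t^2 - (144160/121)t - 50880/11. Dividing through by -8480/121 gives the monic gcd t^2 + 17t + 66.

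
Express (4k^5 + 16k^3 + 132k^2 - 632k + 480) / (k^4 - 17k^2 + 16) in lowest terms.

Apply the Euclidean algorithm:
  4k^5 + 16k^3 + 132k^2 - 632k + 480 = (4k)(k^4 - 17k^2 + 16) + (84k^3 + 132k^2 - 696k + 480)
  k^4 - 17k^2 + 16 = ((1/84)k - 11/588)(84k^3 + 132k^2 - 696k + 480) + (-(306/49)k^2 - (918/49)k + 1224/49)
  84k^3 + 132k^2 - 696k + 480 = (-(686/51)k + 980/51)(-(306/49)k^2 - (918/49)k + 1224/49) + (0)
Last nonzero remainder: -(306/49)k^2 - (918/49)k + 1224/49. Dividing through by -306/49 gives the monic gcd k^2 + 3k - 4.
Cancel k^2 + 3k - 4 from numerator and denominator to get the reduced form.

(4k^3 - 12k^2 + 68k - 120)/(k^2 - 3k - 4)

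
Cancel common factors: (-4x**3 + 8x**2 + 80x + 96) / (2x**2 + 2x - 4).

(-2x**2 + 8x + 24)/(x - 1)

Apply the Euclidean algorithm:
  -4x**3 + 8x**2 + 80x + 96 = (-2x + 6)(2x**2 + 2x - 4) + (60x + 120)
  2x**2 + 2x - 4 = ((1/30)x - 1/30)(60x + 120) + (0)
Last nonzero remainder: 60x + 120. Dividing through by 60 gives the monic gcd x + 2.
Cancel x + 2 from numerator and denominator to get the reduced form.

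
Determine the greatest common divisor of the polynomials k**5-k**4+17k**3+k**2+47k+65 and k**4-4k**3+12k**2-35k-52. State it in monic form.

Euclidean algorithm in ℚ[k]:
  k**5-k**4+17k**3+k**2+47k+65 = (k+3)(k**4-4k**3+12k**2-35k-52) + (17k**3+204k+221)
  k**4-4k**3+12k**2-35k-52 = ((1/17)k-4/17)(17k**3+204k+221) + (0)
Last nonzero remainder: 17k**3+204k+221. Dividing through by 17 gives the monic gcd k**3+12k+13.

k**3+12k+13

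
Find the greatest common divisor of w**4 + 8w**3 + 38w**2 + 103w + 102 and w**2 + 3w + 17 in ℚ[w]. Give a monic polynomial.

Euclidean algorithm in ℚ[w]:
  w**4 + 8w**3 + 38w**2 + 103w + 102 = (w**2 + 5w + 6)(w**2 + 3w + 17) + (0)
The last nonzero remainder w**2 + 3w + 17 is already monic.

w**2 + 3w + 17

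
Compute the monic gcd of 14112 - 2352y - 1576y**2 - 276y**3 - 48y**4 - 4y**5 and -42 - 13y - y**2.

Apply the Euclidean algorithm:
  -4y**5 - 48y**4 - 276y**3 - 1576y**2 - 2352y + 14112 = (4y**3 - 4y**2 + 160y - 336)(-y**2 - 13y - 42) + (0)
Last nonzero remainder: -y**2 - 13y - 42. Dividing through by -1 gives the monic gcd y**2 + 13y + 42.

42 + 13y + y**2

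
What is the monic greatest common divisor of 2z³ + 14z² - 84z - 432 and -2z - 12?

1

By polynomial division,
  2z³ + 14z² - 84z - 432 = (-z² - z + 48)(-2z - 12) + (144)
  -2z - 12 = (-(1/72)z - 1/12)(144) + (0)
The last nonzero remainder is the constant 144, so the polynomials are coprime and gcd = 1.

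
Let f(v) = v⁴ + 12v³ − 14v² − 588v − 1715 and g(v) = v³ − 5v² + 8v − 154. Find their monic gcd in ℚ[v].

v − 7

Euclidean algorithm in ℚ[v]:
  v⁴ + 12v³ − 14v² − 588v − 1715 = (v + 17)(v³ − 5v² + 8v − 154) + (63v² − 570v + 903)
  v³ − 5v² + 8v − 154 = ((1/63)v + 85/1323)(63v² − 570v + 903) + ((13357/441)v − 13357/63)
  63v² − 570v + 903 = ((27783/13357)v − 56889/13357)((13357/441)v − 13357/63) + (0)
Last nonzero remainder: (13357/441)v − 13357/63. Dividing through by 13357/441 gives the monic gcd v − 7.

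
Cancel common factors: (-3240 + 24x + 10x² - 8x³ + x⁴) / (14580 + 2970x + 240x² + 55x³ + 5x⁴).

By polynomial division,
  x⁴ - 8x³ + 10x² + 24x - 3240 = (1/5)(5x⁴ + 55x³ + 240x² + 2970x + 14580) + (-19x³ - 38x² - 570x - 6156)
  5x⁴ + 55x³ + 240x² + 2970x + 14580 = (-(5/19)x - 45/19)(-19x³ - 38x² - 570x - 6156) + (0)
Last nonzero remainder: -19x³ - 38x² - 570x - 6156. Dividing through by -19 gives the monic gcd x³ + 2x² + 30x + 324.
Cancel x³ + 2x² + 30x + 324 from numerator and denominator to get the reduced form.

(-10 + x)/(45 + 5x)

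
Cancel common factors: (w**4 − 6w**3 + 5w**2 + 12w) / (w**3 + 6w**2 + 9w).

(w**3 − 6w**2 + 5w + 12)/(w**2 + 6w + 9)

Apply the Euclidean algorithm:
  w**4 − 6w**3 + 5w**2 + 12w = (w − 12)(w**3 + 6w**2 + 9w) + (68w**2 + 120w)
  w**3 + 6w**2 + 9w = ((1/68)w + 18/289)(68w**2 + 120w) + ((441/289)w)
  68w**2 + 120w = ((19652/441)w + 11560/147)((441/289)w) + (0)
Last nonzero remainder: (441/289)w. Dividing through by 441/289 gives the monic gcd w.
Cancel w from numerator and denominator to get the reduced form.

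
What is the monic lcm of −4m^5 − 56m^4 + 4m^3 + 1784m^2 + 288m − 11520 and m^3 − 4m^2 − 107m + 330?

m^6 + 3m^5 − 155m^4 − 435m^3 + 4834m^2 + 3672m − 31680

Apply the Euclidean algorithm:
  −4m^5 − 56m^4 + 4m^3 + 1784m^2 + 288m − 11520 = (−4m^2 − 72m − 712)(m^3 − 4m^2 − 107m + 330) + (−7448m^2 − 52136m + 223440)
  m^3 − 4m^2 − 107m + 330 = (−(1/7448)m + 11/7448)(−7448m^2 − 52136m + 223440) + (0)
Last nonzero remainder: −7448m^2 − 52136m + 223440. Dividing through by −7448 gives the monic gcd m^2 + 7m − 30.
Then lcm(f, g) = f·g / gcd(f, g); expanding and making the result monic gives the answer.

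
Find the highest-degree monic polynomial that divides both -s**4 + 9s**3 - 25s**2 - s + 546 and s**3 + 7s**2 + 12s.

s + 3

Repeated division with remainder:
  -s**4 + 9s**3 - 25s**2 - s + 546 = (-s + 16)(s**3 + 7s**2 + 12s) + (-125s**2 - 193s + 546)
  s**3 + 7s**2 + 12s = (-(1/125)s - 682/15625)(-125s**2 - 193s + 546) + ((124124/15625)s + 372372/15625)
  -125s**2 - 193s + 546 = (-(1953125/124124)s + 15625/682)((124124/15625)s + 372372/15625) + (0)
Last nonzero remainder: (124124/15625)s + 372372/15625. Dividing through by 124124/15625 gives the monic gcd s + 3.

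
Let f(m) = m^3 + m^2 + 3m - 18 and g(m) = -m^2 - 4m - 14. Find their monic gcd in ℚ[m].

By polynomial division,
  m^3 + m^2 + 3m - 18 = (-m + 3)(-m^2 - 4m - 14) + (m + 24)
  -m^2 - 4m - 14 = (-m + 20)(m + 24) + (-494)
  m + 24 = (-(1/494)m - 12/247)(-494) + (0)
The last nonzero remainder is the constant -494, so the polynomials are coprime and gcd = 1.

1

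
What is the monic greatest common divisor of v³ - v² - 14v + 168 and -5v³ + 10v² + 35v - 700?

By polynomial division,
  v³ - v² - 14v + 168 = (-1/5)(-5v³ + 10v² + 35v - 700) + (v² - 7v + 28)
  -5v³ + 10v² + 35v - 700 = (-5v - 25)(v² - 7v + 28) + (0)
The last nonzero remainder v² - 7v + 28 is already monic.

v² - 7v + 28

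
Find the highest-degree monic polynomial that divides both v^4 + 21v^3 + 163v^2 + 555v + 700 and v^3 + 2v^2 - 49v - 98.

Repeated division with remainder:
  v^4 + 21v^3 + 163v^2 + 555v + 700 = (v + 19)(v^3 + 2v^2 - 49v - 98) + (174v^2 + 1584v + 2562)
  v^3 + 2v^2 - 49v - 98 = ((1/174)v - 103/2523)(174v^2 + 1584v + 2562) + ((792/841)v + 5544/841)
  174v^2 + 1584v + 2562 = ((24389/132)v + 51301/132)((792/841)v + 5544/841) + (0)
Last nonzero remainder: (792/841)v + 5544/841. Dividing through by 792/841 gives the monic gcd v + 7.

v + 7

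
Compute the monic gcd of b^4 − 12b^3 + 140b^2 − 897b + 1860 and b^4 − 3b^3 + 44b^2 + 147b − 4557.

b^2 − 3b + 93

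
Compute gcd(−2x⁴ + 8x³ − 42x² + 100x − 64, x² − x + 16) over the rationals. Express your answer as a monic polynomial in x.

x² − x + 16

By polynomial division,
  −2x⁴ + 8x³ − 42x² + 100x − 64 = (−2x² + 6x − 4)(x² − x + 16) + (0)
The last nonzero remainder x² − x + 16 is already monic.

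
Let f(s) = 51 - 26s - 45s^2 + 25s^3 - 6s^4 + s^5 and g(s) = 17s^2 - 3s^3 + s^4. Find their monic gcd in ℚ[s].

Repeated division with remainder:
  s^5 - 6s^4 + 25s^3 - 45s^2 - 26s + 51 = (s - 3)(s^4 - 3s^3 + 17s^2) + (-s^3 + 6s^2 - 26s + 51)
  s^4 - 3s^3 + 17s^2 = (-s - 3)(-s^3 + 6s^2 - 26s + 51) + (9s^2 - 27s + 153)
  -s^3 + 6s^2 - 26s + 51 = (-(1/9)s + 1/3)(9s^2 - 27s + 153) + (0)
Last nonzero remainder: 9s^2 - 27s + 153. Dividing through by 9 gives the monic gcd s^2 - 3s + 17.

17 - 3s + s^2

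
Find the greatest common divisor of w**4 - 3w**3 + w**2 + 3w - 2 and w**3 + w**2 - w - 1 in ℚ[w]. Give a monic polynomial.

Apply the Euclidean algorithm:
  w**4 - 3w**3 + w**2 + 3w - 2 = (w - 4)(w**3 + w**2 - w - 1) + (6w**2 - 6)
  w**3 + w**2 - w - 1 = ((1/6)w + 1/6)(6w**2 - 6) + (0)
Last nonzero remainder: 6w**2 - 6. Dividing through by 6 gives the monic gcd w**2 - 1.

w**2 - 1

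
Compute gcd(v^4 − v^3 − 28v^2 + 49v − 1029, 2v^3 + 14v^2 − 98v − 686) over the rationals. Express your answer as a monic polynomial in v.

v^2 − 49

Euclidean algorithm in ℚ[v]:
  v^4 − v^3 − 28v^2 + 49v − 1029 = ((1/2)v − 4)(2v^3 + 14v^2 − 98v − 686) + (77v^2 − 3773)
  2v^3 + 14v^2 − 98v − 686 = ((2/77)v + 2/11)(77v^2 − 3773) + (0)
Last nonzero remainder: 77v^2 − 3773. Dividing through by 77 gives the monic gcd v^2 − 49.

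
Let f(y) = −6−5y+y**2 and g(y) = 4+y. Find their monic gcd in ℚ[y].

1

By polynomial division,
  y**2−5y−6 = (y−9)(y+4) + (30)
  y+4 = ((1/30)y+2/15)(30) + (0)
The last nonzero remainder is the constant 30, so the polynomials are coprime and gcd = 1.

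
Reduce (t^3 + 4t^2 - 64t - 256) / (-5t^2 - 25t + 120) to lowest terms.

Euclidean algorithm in ℚ[t]:
  t^3 + 4t^2 - 64t - 256 = (-(1/5)t + 1/5)(-5t^2 - 25t + 120) + (-35t - 280)
  -5t^2 - 25t + 120 = ((1/7)t - 3/7)(-35t - 280) + (0)
Last nonzero remainder: -35t - 280. Dividing through by -35 gives the monic gcd t + 8.
Cancel t + 8 from numerator and denominator to get the reduced form.

(-t^2 + 4t + 32)/(5t - 15)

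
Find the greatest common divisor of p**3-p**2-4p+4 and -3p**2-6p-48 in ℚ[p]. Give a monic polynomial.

1

By polynomial division,
  p**3-p**2-4p+4 = (-(1/3)p+1)(-3p**2-6p-48) + (-14p+52)
  -3p**2-6p-48 = ((3/14)p+60/49)(-14p+52) + (-5472/49)
  -14p+52 = ((343/2736)p-637/1368)(-5472/49) + (0)
The last nonzero remainder is the constant -5472/49, so the polynomials are coprime and gcd = 1.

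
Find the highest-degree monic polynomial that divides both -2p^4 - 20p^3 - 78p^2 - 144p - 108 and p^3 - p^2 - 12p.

p + 3

By polynomial division,
  -2p^4 - 20p^3 - 78p^2 - 144p - 108 = (-2p - 22)(p^3 - p^2 - 12p) + (-124p^2 - 408p - 108)
  p^3 - p^2 - 12p = (-(1/124)p + 133/3844)(-124p^2 - 408p - 108) + ((1197/961)p + 3591/961)
  -124p^2 - 408p - 108 = (-(119164/1197)p - 3844/133)((1197/961)p + 3591/961) + (0)
Last nonzero remainder: (1197/961)p + 3591/961. Dividing through by 1197/961 gives the monic gcd p + 3.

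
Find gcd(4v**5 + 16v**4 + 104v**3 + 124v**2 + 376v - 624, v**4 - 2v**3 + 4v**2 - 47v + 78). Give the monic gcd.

v**2 + 3v + 13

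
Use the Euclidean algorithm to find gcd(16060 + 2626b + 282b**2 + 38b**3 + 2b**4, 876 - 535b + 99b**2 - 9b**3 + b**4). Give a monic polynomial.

73 - 2b + b**2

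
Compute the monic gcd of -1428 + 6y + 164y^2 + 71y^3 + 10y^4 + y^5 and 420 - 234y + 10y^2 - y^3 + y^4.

By polynomial division,
  y^5 + 10y^4 + 71y^3 + 164y^2 + 6y - 1428 = (y + 11)(y^4 - y^3 + 10y^2 - 234y + 420) + (72y^3 + 288y^2 + 2160y - 6048)
  y^4 - y^3 + 10y^2 - 234y + 420 = ((1/72)y - 5/72)(72y^3 + 288y^2 + 2160y - 6048) + (0)
Last nonzero remainder: 72y^3 + 288y^2 + 2160y - 6048. Dividing through by 72 gives the monic gcd y^3 + 4y^2 + 30y - 84.

-84 + 30y + 4y^2 + y^3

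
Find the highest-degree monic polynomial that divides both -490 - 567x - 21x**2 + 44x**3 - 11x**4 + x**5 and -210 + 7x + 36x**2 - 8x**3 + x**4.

Euclidean algorithm in ℚ[x]:
  x**5 - 11x**4 + 44x**3 - 21x**2 - 567x - 490 = (x - 3)(x**4 - 8x**3 + 36x**2 + 7x - 210) + (-16x**3 + 80x**2 - 336x - 1120)
  x**4 - 8x**3 + 36x**2 + 7x - 210 = (-(1/16)x + 3/16)(-16x**3 + 80x**2 - 336x - 1120) + (0)
Last nonzero remainder: -16x**3 + 80x**2 - 336x - 1120. Dividing through by -16 gives the monic gcd x**3 - 5x**2 + 21x + 70.

70 + 21x - 5x**2 + x**3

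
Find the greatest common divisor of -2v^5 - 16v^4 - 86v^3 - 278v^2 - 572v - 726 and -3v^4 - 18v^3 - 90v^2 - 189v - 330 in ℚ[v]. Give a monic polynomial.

v^2 + 3v + 11

By polynomial division,
  -2v^5 - 16v^4 - 86v^3 - 278v^2 - 572v - 726 = ((2/3)v + 4/3)(-3v^4 - 18v^3 - 90v^2 - 189v - 330) + (-2v^3 - 32v^2 - 100v - 286)
  -3v^4 - 18v^3 - 90v^2 - 189v - 330 = ((3/2)v - 15)(-2v^3 - 32v^2 - 100v - 286) + (-420v^2 - 1260v - 4620)
  -2v^3 - 32v^2 - 100v - 286 = ((1/210)v + 13/210)(-420v^2 - 1260v - 4620) + (0)
Last nonzero remainder: -420v^2 - 1260v - 4620. Dividing through by -420 gives the monic gcd v^2 + 3v + 11.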